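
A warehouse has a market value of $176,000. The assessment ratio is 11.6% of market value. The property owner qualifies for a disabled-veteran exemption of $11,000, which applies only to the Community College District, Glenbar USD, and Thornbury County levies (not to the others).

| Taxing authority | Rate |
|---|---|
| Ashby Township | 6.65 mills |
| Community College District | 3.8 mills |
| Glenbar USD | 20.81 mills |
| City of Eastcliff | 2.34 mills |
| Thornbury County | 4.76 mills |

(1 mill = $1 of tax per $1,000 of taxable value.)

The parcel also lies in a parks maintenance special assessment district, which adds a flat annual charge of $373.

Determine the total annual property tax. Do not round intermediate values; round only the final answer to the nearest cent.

Assessed value = $176,000 × 0.116 = $20,416
Ashby Township: $20,416 × 0.00665 = $135.7664
Community College District: ($20,416 − $11,000) × 0.0038 = $9,416 × 0.0038 = $35.7808
Glenbar USD: ($20,416 − $11,000) × 0.02081 = $9,416 × 0.02081 = $195.94696
City of Eastcliff: $20,416 × 0.00234 = $47.77344
Thornbury County: ($20,416 − $11,000) × 0.00476 = $9,416 × 0.00476 = $44.82016
Levies subtotal = $460.08776
Total = $460.08776 + $373 = $833.08776

$833.09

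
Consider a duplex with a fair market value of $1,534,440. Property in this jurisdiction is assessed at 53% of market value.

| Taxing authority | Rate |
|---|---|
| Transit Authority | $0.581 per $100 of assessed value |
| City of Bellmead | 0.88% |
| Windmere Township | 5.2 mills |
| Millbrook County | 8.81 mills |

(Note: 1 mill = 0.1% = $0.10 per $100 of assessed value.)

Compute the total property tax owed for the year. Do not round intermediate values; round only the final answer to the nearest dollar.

$23,275

Assessed value = $1,534,440 × 0.53 = $813,253.2
Transit Authority: $813,253.2 × 0.00581 = $4,725.001092
City of Bellmead: $813,253.2 × 0.0088 = $7,156.62816
Windmere Township: $813,253.2 × 0.0052 = $4,228.91664
Millbrook County: $813,253.2 × 0.00881 = $7,164.760692
Total = $23,275.306584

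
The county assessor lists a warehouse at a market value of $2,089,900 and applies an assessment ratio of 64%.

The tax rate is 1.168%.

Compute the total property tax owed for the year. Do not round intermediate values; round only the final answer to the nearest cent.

$15,622.42

Assessed value = $2,089,900 × 0.64 = $1,337,536
Tax = $1,337,536 × 0.01168 = $15,622.42048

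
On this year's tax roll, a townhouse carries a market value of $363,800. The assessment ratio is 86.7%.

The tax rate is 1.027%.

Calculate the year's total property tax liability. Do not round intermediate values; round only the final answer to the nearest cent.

Assessed value = $363,800 × 0.867 = $315,414.6
Tax = $315,414.6 × 0.01027 = $3,239.307942

$3,239.31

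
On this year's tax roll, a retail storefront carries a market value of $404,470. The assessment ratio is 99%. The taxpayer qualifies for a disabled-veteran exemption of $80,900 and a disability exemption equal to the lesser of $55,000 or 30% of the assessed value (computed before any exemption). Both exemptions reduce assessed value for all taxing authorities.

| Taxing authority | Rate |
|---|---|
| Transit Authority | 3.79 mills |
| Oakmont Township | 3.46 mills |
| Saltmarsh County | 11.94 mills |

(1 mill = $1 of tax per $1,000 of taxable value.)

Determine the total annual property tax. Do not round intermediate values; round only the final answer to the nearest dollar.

Assessed value = $404,470 × 0.99 = $400,425.3
Disability exemption = min($55,000, 30% × $400,425.3) = min($55,000, $120,127.59) = $55,000 (dollar cap binds)
Taxable value = $400,425.3 − $80,900 − $55,000 = $264,525.3
Transit Authority: $264,525.3 × 0.00379 = $1,002.550887
Oakmont Township: $264,525.3 × 0.00346 = $915.257538
Saltmarsh County: $264,525.3 × 0.01194 = $3,158.432082
Total = $5,076.240507

$5,076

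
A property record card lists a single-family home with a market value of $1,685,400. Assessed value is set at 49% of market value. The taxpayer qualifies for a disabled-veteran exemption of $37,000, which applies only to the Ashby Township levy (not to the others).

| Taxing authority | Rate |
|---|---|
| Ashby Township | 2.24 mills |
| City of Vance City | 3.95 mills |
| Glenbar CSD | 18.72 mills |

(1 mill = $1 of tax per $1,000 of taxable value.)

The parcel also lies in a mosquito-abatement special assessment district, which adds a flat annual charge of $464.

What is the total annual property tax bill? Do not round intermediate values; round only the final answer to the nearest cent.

$20,952.94

Assessed value = $1,685,400 × 0.49 = $825,846
Ashby Township: ($825,846 − $37,000) × 0.00224 = $788,846 × 0.00224 = $1,767.01504
City of Vance City: $825,846 × 0.00395 = $3,262.0917
Glenbar CSD: $825,846 × 0.01872 = $15,459.83712
Levies subtotal = $20,488.94386
Total = $20,488.94386 + $464 = $20,952.94386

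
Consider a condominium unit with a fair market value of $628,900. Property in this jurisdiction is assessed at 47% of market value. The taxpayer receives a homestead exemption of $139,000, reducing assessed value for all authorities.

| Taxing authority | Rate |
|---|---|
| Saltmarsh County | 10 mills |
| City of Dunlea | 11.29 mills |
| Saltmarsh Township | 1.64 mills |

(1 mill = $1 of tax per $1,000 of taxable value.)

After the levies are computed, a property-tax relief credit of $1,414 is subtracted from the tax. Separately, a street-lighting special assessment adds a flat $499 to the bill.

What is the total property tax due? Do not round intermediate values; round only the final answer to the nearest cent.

$2,675.45

Assessed value = $628,900 × 0.47 = $295,583
Taxable value = $295,583 − $139,000 = $156,583
Saltmarsh County: $156,583 × 0.01 = $1,565.83
City of Dunlea: $156,583 × 0.01129 = $1,767.82207
Saltmarsh Township: $156,583 × 0.00164 = $256.79612
Levies subtotal = $3,590.44819
After credit = $3,590.44819 − $1,414 = $2,176.44819
Total = $2,176.44819 + $499 = $2,675.44819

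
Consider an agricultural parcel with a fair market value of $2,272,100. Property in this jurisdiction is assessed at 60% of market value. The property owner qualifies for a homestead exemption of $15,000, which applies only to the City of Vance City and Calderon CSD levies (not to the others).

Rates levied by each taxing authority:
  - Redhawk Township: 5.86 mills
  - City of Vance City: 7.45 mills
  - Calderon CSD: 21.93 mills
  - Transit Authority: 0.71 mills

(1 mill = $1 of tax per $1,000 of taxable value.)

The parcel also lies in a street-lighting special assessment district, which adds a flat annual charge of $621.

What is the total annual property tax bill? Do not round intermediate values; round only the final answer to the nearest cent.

Assessed value = $2,272,100 × 0.6 = $1,363,260
Redhawk Township: $1,363,260 × 0.00586 = $7,988.7036
City of Vance City: ($1,363,260 − $15,000) × 0.00745 = $1,348,260 × 0.00745 = $10,044.537
Calderon CSD: ($1,363,260 − $15,000) × 0.02193 = $1,348,260 × 0.02193 = $29,567.3418
Transit Authority: $1,363,260 × 0.00071 = $967.9146
Levies subtotal = $48,568.497
Total = $48,568.497 + $621 = $49,189.497

$49,189.50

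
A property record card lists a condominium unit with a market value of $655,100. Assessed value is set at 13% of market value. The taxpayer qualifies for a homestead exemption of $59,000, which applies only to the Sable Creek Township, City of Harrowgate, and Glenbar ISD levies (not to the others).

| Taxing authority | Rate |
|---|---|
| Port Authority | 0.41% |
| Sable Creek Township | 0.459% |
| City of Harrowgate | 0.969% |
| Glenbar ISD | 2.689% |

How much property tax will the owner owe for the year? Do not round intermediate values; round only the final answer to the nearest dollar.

$1,426

Assessed value = $655,100 × 0.13 = $85,163
Port Authority: $85,163 × 0.0041 = $349.1683
Sable Creek Township: ($85,163 − $59,000) × 0.00459 = $26,163 × 0.00459 = $120.08817
City of Harrowgate: ($85,163 − $59,000) × 0.00969 = $26,163 × 0.00969 = $253.51947
Glenbar ISD: ($85,163 − $59,000) × 0.02689 = $26,163 × 0.02689 = $703.52307
Total = $1,426.29901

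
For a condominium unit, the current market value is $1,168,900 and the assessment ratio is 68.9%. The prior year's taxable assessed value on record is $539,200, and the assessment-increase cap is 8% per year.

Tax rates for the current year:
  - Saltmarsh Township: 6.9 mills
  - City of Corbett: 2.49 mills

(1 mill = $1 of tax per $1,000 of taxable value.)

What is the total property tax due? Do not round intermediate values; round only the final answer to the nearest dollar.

$5,468

Uncapped assessed value = $1,168,900 × 0.689 = $805,372.1
Cap limit = $539,200 × 1.08 = $582,336
Taxable assessed value = min($805,372.1, $582,336) = $582,336 (cap binds)
Saltmarsh Township: $582,336 × 0.0069 = $4,018.1184
City of Corbett: $582,336 × 0.00249 = $1,450.01664
Total = $5,468.13504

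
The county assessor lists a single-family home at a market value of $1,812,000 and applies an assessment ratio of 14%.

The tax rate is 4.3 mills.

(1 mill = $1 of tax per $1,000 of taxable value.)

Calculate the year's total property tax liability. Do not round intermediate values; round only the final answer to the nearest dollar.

Assessed value = $1,812,000 × 0.14 = $253,680
Tax = $253,680 × 0.0043 = $1,090.824

$1,091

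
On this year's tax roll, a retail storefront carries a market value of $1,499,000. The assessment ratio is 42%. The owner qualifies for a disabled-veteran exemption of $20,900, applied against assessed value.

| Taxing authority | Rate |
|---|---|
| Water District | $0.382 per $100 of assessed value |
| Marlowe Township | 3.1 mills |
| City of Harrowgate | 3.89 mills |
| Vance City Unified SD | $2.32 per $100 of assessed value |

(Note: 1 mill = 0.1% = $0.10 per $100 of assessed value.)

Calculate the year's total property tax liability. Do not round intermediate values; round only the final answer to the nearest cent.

Assessed value = $1,499,000 × 0.42 = $629,580
Taxable value = $629,580 − $20,900 = $608,680
Water District: $608,680 × 0.00382 = $2,325.1576
Marlowe Township: $608,680 × 0.0031 = $1,886.908
City of Harrowgate: $608,680 × 0.00389 = $2,367.7652
Vance City Unified SD: $608,680 × 0.0232 = $14,121.376
Total = $20,701.2068

$20,701.21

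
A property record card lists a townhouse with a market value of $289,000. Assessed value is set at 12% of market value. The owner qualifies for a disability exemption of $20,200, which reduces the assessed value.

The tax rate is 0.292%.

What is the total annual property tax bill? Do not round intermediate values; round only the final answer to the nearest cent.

$42.28

Assessed value = $289,000 × 0.12 = $34,680
Taxable value = $34,680 − $20,200 = $14,480
Tax = $14,480 × 0.00292 = $42.2816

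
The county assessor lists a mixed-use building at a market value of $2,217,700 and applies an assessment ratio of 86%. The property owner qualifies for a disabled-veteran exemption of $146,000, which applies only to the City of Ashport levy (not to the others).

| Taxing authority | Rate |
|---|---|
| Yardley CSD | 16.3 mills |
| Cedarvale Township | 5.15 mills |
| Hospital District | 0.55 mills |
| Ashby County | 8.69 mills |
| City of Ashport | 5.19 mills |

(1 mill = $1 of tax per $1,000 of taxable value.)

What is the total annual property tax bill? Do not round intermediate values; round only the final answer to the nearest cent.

$67,673.39

Assessed value = $2,217,700 × 0.86 = $1,907,222
Yardley CSD: $1,907,222 × 0.0163 = $31,087.7186
Cedarvale Township: $1,907,222 × 0.00515 = $9,822.1933
Hospital District: $1,907,222 × 0.00055 = $1,048.9721
Ashby County: $1,907,222 × 0.00869 = $16,573.75918
City of Ashport: ($1,907,222 − $146,000) × 0.00519 = $1,761,222 × 0.00519 = $9,140.74218
Total = $67,673.38536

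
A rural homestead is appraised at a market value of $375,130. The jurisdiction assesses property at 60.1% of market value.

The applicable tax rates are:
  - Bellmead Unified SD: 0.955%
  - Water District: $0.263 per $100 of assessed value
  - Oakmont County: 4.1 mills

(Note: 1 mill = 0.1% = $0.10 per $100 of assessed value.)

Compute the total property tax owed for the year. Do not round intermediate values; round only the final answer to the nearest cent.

Assessed value = $375,130 × 0.601 = $225,453.13
Bellmead Unified SD: $225,453.13 × 0.00955 = $2,153.0773915
Water District: $225,453.13 × 0.00263 = $592.9417319
Oakmont County: $225,453.13 × 0.0041 = $924.357833
Total = $3,670.3769564

$3,670.38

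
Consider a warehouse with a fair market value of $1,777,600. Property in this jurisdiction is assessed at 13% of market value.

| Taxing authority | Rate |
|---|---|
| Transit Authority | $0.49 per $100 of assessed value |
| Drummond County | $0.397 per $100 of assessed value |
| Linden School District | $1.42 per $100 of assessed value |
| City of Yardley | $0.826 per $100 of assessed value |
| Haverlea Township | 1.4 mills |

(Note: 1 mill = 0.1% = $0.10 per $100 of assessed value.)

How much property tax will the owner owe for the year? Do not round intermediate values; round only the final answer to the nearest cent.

Assessed value = $1,777,600 × 0.13 = $231,088
Transit Authority: $231,088 × 0.0049 = $1,132.3312
Drummond County: $231,088 × 0.00397 = $917.41936
Linden School District: $231,088 × 0.0142 = $3,281.4496
City of Yardley: $231,088 × 0.00826 = $1,908.78688
Haverlea Township: $231,088 × 0.0014 = $323.5232
Total = $7,563.51024

$7,563.51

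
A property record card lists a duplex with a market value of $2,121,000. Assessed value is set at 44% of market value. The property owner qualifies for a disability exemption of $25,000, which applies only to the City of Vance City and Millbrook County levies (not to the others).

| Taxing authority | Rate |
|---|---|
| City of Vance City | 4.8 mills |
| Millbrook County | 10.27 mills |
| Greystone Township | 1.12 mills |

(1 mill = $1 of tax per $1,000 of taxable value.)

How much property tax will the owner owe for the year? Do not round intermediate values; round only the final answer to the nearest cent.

Assessed value = $2,121,000 × 0.44 = $933,240
City of Vance City: ($933,240 − $25,000) × 0.0048 = $908,240 × 0.0048 = $4,359.552
Millbrook County: ($933,240 − $25,000) × 0.01027 = $908,240 × 0.01027 = $9,327.6248
Greystone Township: $933,240 × 0.00112 = $1,045.2288
Total = $14,732.4056

$14,732.41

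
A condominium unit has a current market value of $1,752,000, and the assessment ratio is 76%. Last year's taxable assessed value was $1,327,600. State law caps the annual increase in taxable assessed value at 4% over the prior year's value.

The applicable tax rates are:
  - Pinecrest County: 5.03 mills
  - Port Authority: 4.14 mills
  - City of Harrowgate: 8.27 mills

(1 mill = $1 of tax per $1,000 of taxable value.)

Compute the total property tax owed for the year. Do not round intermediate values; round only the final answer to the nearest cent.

$23,221.71

Uncapped assessed value = $1,752,000 × 0.76 = $1,331,520
Cap limit = $1,327,600 × 1.04 = $1,380,704
Taxable assessed value = min($1,331,520, $1,380,704) = $1,331,520 (cap does not bind)
Pinecrest County: $1,331,520 × 0.00503 = $6,697.5456
Port Authority: $1,331,520 × 0.00414 = $5,512.4928
City of Harrowgate: $1,331,520 × 0.00827 = $11,011.6704
Total = $23,221.7088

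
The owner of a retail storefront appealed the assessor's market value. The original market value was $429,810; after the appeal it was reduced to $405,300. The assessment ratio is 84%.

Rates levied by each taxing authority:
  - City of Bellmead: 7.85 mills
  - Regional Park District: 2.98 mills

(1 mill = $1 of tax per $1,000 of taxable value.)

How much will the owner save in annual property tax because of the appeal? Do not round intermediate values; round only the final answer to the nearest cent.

Old assessed value = $429,810 × 0.84 = $361,040.4
New assessed value = $405,300 × 0.84 = $340,452
Combined rate = 0.00785 + 0.00298 = 0.01083
Old tax = $361,040.4 × 0.01083 = $3,910.067532
New tax = $340,452 × 0.01083 = $3,687.09516
Reduction = $3,910.067532 − $3,687.09516 = $222.972372

$222.97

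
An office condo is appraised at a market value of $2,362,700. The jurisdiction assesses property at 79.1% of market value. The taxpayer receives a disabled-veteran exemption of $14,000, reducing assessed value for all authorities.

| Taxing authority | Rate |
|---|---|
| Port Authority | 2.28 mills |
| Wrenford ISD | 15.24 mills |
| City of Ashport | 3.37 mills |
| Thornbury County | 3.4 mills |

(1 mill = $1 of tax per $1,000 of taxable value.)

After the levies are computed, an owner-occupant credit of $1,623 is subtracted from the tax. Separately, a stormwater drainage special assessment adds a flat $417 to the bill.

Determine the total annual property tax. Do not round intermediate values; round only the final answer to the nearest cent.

Assessed value = $2,362,700 × 0.791 = $1,868,895.7
Taxable value = $1,868,895.7 − $14,000 = $1,854,895.7
Port Authority: $1,854,895.7 × 0.00228 = $4,229.162196
Wrenford ISD: $1,854,895.7 × 0.01524 = $28,268.610468
City of Ashport: $1,854,895.7 × 0.00337 = $6,250.998509
Thornbury County: $1,854,895.7 × 0.0034 = $6,306.64538
Levies subtotal = $45,055.416553
After credit = $45,055.416553 − $1,623 = $43,432.416553
Total = $43,432.416553 + $417 = $43,849.416553

$43,849.42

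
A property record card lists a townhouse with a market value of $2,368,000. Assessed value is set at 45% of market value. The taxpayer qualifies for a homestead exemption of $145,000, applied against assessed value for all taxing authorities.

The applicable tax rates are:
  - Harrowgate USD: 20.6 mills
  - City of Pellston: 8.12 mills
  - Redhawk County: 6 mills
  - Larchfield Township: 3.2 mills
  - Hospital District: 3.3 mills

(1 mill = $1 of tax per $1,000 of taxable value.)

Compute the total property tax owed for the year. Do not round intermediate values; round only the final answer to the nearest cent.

$37,947.13

Assessed value = $2,368,000 × 0.45 = $1,065,600
Taxable value = $1,065,600 − $145,000 = $920,600
Harrowgate USD: $920,600 × 0.0206 = $18,964.36
City of Pellston: $920,600 × 0.00812 = $7,475.272
Redhawk County: $920,600 × 0.006 = $5,523.6
Larchfield Township: $920,600 × 0.0032 = $2,945.92
Hospital District: $920,600 × 0.0033 = $3,037.98
Total = $18,964.36 + $7,475.272 + $5,523.6 + $2,945.92 + $3,037.98 = $37,947.132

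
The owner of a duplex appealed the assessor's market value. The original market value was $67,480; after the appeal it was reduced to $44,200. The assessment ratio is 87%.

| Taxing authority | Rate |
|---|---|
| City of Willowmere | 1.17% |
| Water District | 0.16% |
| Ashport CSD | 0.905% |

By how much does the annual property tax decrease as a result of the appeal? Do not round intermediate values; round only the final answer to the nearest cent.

Old assessed value = $67,480 × 0.87 = $58,707.6
New assessed value = $44,200 × 0.87 = $38,454
Combined rate = 0.0117 + 0.0016 + 0.00905 = 0.02235
Old tax = $58,707.6 × 0.02235 = $1,312.11486
New tax = $38,454 × 0.02235 = $859.4469
Reduction = $1,312.11486 − $859.4469 = $452.66796

$452.67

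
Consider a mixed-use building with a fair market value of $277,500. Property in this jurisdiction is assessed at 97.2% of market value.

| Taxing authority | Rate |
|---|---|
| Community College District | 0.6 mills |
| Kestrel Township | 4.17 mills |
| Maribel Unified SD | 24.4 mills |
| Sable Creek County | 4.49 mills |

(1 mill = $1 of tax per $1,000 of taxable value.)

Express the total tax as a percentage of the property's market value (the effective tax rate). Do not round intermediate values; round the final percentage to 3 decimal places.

Assessed value = $277,500 × 0.972 = $269,730
Community College District: $269,730 × 0.0006 = $161.838
Kestrel Township: $269,730 × 0.00417 = $1,124.7741
Maribel Unified SD: $269,730 × 0.0244 = $6,581.412
Sable Creek County: $269,730 × 0.00449 = $1,211.0877
Total tax = $9,079.1118
Effective rate = $9,079.1118 ÷ $277,500 = 3.272% of market value

3.272%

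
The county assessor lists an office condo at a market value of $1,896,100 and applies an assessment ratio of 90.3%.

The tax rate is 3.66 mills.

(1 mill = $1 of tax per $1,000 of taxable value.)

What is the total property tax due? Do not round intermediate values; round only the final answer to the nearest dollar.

Assessed value = $1,896,100 × 0.903 = $1,712,178.3
Tax = $1,712,178.3 × 0.00366 = $6,266.572578

$6,267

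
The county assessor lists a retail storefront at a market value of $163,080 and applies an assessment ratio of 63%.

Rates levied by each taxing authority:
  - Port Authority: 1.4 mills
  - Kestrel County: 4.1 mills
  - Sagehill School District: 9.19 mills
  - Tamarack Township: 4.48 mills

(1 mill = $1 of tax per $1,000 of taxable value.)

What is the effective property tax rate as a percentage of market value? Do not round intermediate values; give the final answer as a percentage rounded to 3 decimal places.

1.208%

Assessed value = $163,080 × 0.63 = $102,740.4
Port Authority: $102,740.4 × 0.0014 = $143.83656
Kestrel County: $102,740.4 × 0.0041 = $421.23564
Sagehill School District: $102,740.4 × 0.00919 = $944.184276
Tamarack Township: $102,740.4 × 0.00448 = $460.276992
Total tax = $1,969.533468
Effective rate = $1,969.533468 ÷ $163,080 = 1.208% of market value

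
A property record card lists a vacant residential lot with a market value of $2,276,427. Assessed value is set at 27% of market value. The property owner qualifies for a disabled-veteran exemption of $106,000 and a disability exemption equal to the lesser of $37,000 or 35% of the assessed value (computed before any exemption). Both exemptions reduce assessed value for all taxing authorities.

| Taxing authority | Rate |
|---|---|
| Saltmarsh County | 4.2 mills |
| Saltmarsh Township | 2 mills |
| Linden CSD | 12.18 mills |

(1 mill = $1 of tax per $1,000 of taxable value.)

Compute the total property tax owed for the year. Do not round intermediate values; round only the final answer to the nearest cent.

Assessed value = $2,276,427 × 0.27 = $614,635.29
Disability exemption = min($37,000, 35% × $614,635.29) = min($37,000, $215,122.3515) = $37,000 (dollar cap binds)
Taxable value = $614,635.29 − $106,000 − $37,000 = $471,635.29
Saltmarsh County: $471,635.29 × 0.0042 = $1,980.868218
Saltmarsh Township: $471,635.29 × 0.002 = $943.27058
Linden CSD: $471,635.29 × 0.01218 = $5,744.5178322
Total = $8,668.6566302

$8,668.66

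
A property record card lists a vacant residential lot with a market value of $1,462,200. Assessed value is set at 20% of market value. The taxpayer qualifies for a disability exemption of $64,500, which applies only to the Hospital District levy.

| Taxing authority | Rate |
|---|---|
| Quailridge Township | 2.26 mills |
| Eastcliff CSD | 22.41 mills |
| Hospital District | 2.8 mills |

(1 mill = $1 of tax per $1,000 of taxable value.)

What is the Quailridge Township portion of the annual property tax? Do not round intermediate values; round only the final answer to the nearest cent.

Assessed value = $1,462,200 × 0.2 = $292,440
Quailridge Township taxable value = $292,440 (exemption does not apply)
Quailridge Township levy = $292,440 × 0.00226 = $660.9144

$660.91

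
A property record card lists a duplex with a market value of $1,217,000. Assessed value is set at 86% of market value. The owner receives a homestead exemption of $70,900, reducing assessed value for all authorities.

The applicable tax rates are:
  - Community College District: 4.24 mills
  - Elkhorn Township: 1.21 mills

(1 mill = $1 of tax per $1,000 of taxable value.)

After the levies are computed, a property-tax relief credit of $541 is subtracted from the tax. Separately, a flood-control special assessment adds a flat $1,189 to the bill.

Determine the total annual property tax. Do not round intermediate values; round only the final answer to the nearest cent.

$5,965.67

Assessed value = $1,217,000 × 0.86 = $1,046,620
Taxable value = $1,046,620 − $70,900 = $975,720
Community College District: $975,720 × 0.00424 = $4,137.0528
Elkhorn Township: $975,720 × 0.00121 = $1,180.6212
Levies subtotal = $5,317.674
After credit = $5,317.674 − $541 = $4,776.674
Total = $4,776.674 + $1,189 = $5,965.674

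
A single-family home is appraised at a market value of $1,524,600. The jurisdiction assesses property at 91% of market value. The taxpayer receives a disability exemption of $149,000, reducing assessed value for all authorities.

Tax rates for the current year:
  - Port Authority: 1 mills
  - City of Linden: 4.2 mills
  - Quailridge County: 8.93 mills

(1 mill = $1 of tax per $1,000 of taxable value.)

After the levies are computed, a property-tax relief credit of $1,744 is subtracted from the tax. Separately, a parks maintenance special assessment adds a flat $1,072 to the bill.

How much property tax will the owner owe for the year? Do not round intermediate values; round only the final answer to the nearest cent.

Assessed value = $1,524,600 × 0.91 = $1,387,386
Taxable value = $1,387,386 − $149,000 = $1,238,386
Port Authority: $1,238,386 × 0.001 = $1,238.386
City of Linden: $1,238,386 × 0.0042 = $5,201.2212
Quailridge County: $1,238,386 × 0.00893 = $11,058.78698
Levies subtotal = $17,498.39418
After credit = $17,498.39418 − $1,744 = $15,754.39418
Total = $15,754.39418 + $1,072 = $16,826.39418

$16,826.39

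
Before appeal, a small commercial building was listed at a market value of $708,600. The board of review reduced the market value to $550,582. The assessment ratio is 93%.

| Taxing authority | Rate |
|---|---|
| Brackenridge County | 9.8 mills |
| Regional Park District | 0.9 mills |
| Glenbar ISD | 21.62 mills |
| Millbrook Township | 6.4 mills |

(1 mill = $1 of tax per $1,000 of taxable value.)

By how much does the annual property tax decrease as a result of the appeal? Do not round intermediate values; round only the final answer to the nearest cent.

Old assessed value = $708,600 × 0.93 = $658,998
New assessed value = $550,582 × 0.93 = $512,041.26
Combined rate = 0.0098 + 0.0009 + 0.02162 + 0.0064 = 0.03872
Old tax = $658,998 × 0.03872 = $25,516.40256
New tax = $512,041.26 × 0.03872 = $19,826.2375872
Reduction = $25,516.40256 − $19,826.2375872 = $5,690.1649728

$5,690.16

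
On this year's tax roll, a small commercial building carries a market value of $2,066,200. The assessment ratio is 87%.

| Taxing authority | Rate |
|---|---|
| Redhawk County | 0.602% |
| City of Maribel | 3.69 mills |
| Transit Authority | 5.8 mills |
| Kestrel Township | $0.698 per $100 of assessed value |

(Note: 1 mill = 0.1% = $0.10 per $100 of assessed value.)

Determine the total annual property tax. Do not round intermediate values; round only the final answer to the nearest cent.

$40,427.89

Assessed value = $2,066,200 × 0.87 = $1,797,594
Redhawk County: $1,797,594 × 0.00602 = $10,821.51588
City of Maribel: $1,797,594 × 0.00369 = $6,633.12186
Transit Authority: $1,797,594 × 0.0058 = $10,426.0452
Kestrel Township: $1,797,594 × 0.00698 = $12,547.20612
Total = $40,427.88906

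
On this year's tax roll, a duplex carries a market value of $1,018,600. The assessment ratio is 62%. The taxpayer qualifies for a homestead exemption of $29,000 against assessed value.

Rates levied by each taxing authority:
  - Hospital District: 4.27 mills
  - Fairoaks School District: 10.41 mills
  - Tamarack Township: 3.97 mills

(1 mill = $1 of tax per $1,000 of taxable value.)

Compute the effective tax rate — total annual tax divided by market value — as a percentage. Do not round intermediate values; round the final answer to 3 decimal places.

1.103%

Assessed value = $1,018,600 × 0.62 = $631,532
Taxable value = $631,532 − $29,000 = $602,532
Hospital District: $602,532 × 0.00427 = $2,572.81164
Fairoaks School District: $602,532 × 0.01041 = $6,272.35812
Tamarack Township: $602,532 × 0.00397 = $2,392.05204
Total tax = $11,237.2218
Effective rate = $11,237.2218 ÷ $1,018,600 = 1.103% of market value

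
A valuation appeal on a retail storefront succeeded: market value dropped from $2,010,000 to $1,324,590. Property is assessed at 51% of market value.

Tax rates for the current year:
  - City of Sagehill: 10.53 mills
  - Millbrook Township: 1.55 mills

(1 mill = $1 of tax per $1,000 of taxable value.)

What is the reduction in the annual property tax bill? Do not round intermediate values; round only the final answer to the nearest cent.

$4,222.67

Old assessed value = $2,010,000 × 0.51 = $1,025,100
New assessed value = $1,324,590 × 0.51 = $675,540.9
Combined rate = 0.01053 + 0.00155 = 0.01208
Old tax = $1,025,100 × 0.01208 = $12,383.208
New tax = $675,540.9 × 0.01208 = $8,160.534072
Reduction = $12,383.208 − $8,160.534072 = $4,222.673928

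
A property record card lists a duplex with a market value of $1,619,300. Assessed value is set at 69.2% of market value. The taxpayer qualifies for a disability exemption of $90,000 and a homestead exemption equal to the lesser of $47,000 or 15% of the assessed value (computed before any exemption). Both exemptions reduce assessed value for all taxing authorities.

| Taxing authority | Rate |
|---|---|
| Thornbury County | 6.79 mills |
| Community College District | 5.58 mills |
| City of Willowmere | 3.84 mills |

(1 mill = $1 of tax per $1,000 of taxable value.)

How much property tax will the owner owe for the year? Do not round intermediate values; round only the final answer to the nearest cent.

Assessed value = $1,619,300 × 0.692 = $1,120,555.6
Homestead exemption = min($47,000, 15% × $1,120,555.6) = min($47,000, $168,083.34) = $47,000 (dollar cap binds)
Taxable value = $1,120,555.6 − $90,000 − $47,000 = $983,555.6
Thornbury County: $983,555.6 × 0.00679 = $6,678.342524
Community College District: $983,555.6 × 0.00558 = $5,488.240248
City of Willowmere: $983,555.6 × 0.00384 = $3,776.853504
Total = $15,943.436276

$15,943.44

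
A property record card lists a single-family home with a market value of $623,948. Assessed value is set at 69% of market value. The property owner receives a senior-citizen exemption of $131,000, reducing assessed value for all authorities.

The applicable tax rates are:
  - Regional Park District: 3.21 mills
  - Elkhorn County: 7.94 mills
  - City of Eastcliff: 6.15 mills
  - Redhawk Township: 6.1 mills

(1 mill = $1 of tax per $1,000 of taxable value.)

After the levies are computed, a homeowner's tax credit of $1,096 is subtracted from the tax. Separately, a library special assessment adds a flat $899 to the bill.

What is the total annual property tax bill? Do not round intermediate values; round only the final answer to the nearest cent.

$6,811.86

Assessed value = $623,948 × 0.69 = $430,524.12
Taxable value = $430,524.12 − $131,000 = $299,524.12
Regional Park District: $299,524.12 × 0.00321 = $961.4724252
Elkhorn County: $299,524.12 × 0.00794 = $2,378.2215128
City of Eastcliff: $299,524.12 × 0.00615 = $1,842.073338
Redhawk Township: $299,524.12 × 0.0061 = $1,827.097132
Levies subtotal = $7,008.864408
After credit = $7,008.864408 − $1,096 = $5,912.864408
Total = $5,912.864408 + $899 = $6,811.864408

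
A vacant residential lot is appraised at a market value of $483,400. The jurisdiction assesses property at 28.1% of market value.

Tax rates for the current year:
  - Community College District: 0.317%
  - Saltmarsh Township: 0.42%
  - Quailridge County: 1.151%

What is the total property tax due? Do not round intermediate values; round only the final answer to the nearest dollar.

Assessed value = $483,400 × 0.281 = $135,835.4
Community College District: $135,835.4 × 0.00317 = $430.598218
Saltmarsh Township: $135,835.4 × 0.0042 = $570.50868
Quailridge County: $135,835.4 × 0.01151 = $1,563.465454
Total = $430.598218 + $570.50868 + $1,563.465454 = $2,564.572352

$2,565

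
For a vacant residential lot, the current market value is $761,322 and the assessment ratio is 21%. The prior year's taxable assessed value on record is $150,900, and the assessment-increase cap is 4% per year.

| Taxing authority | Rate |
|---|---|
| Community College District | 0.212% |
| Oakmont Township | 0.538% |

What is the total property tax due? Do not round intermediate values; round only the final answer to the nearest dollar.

Uncapped assessed value = $761,322 × 0.21 = $159,877.62
Cap limit = $150,900 × 1.04 = $156,936
Taxable assessed value = min($159,877.62, $156,936) = $156,936 (cap binds)
Community College District: $156,936 × 0.00212 = $332.70432
Oakmont Township: $156,936 × 0.00538 = $844.31568
Total = $1,177.02

$1,177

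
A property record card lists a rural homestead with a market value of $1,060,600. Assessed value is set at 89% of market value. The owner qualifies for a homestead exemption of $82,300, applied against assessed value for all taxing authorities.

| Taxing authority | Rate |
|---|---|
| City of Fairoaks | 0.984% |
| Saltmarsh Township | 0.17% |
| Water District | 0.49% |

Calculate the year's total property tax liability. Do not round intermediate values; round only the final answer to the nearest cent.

$14,165.26

Assessed value = $1,060,600 × 0.89 = $943,934
Taxable value = $943,934 − $82,300 = $861,634
City of Fairoaks: $861,634 × 0.00984 = $8,478.47856
Saltmarsh Township: $861,634 × 0.0017 = $1,464.7778
Water District: $861,634 × 0.0049 = $4,222.0066
Total = $8,478.47856 + $1,464.7778 + $4,222.0066 = $14,165.26296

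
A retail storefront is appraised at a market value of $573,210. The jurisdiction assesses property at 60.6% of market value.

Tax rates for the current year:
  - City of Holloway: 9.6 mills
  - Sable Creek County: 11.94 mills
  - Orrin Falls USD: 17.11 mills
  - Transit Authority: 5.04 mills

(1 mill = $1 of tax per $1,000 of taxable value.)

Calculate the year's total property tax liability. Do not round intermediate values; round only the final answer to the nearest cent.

$15,176.39

Assessed value = $573,210 × 0.606 = $347,365.26
City of Holloway: $347,365.26 × 0.0096 = $3,334.706496
Sable Creek County: $347,365.26 × 0.01194 = $4,147.5412044
Orrin Falls USD: $347,365.26 × 0.01711 = $5,943.4195986
Transit Authority: $347,365.26 × 0.00504 = $1,750.7209104
Total = $3,334.706496 + $4,147.5412044 + $5,943.4195986 + $1,750.7209104 = $15,176.3882094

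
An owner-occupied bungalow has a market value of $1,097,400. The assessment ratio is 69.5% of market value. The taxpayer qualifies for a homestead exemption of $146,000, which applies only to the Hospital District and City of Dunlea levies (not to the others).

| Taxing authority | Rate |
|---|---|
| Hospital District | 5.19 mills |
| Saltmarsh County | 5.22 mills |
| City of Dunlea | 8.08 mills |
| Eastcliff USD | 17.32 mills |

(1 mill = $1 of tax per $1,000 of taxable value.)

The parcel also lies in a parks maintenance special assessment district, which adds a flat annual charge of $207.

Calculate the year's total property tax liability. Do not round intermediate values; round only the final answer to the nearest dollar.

Assessed value = $1,097,400 × 0.695 = $762,693
Hospital District: ($762,693 − $146,000) × 0.00519 = $616,693 × 0.00519 = $3,200.63667
Saltmarsh County: $762,693 × 0.00522 = $3,981.25746
City of Dunlea: ($762,693 − $146,000) × 0.00808 = $616,693 × 0.00808 = $4,982.87944
Eastcliff USD: $762,693 × 0.01732 = $13,209.84276
Levies subtotal = $25,374.61633
Total = $25,374.61633 + $207 = $25,581.61633

$25,582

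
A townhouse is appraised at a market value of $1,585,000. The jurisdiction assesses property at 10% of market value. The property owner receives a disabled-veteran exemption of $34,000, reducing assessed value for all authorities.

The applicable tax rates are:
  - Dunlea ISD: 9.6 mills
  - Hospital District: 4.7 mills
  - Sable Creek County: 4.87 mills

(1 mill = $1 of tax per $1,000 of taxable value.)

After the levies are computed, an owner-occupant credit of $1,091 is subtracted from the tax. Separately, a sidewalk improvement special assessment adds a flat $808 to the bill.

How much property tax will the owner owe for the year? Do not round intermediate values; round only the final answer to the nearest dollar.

$2,104

Assessed value = $1,585,000 × 0.1 = $158,500
Taxable value = $158,500 − $34,000 = $124,500
Dunlea ISD: $124,500 × 0.0096 = $1,195.2
Hospital District: $124,500 × 0.0047 = $585.15
Sable Creek County: $124,500 × 0.00487 = $606.315
Levies subtotal = $2,386.665
After credit = $2,386.665 − $1,091 = $1,295.665
Total = $1,295.665 + $808 = $2,103.665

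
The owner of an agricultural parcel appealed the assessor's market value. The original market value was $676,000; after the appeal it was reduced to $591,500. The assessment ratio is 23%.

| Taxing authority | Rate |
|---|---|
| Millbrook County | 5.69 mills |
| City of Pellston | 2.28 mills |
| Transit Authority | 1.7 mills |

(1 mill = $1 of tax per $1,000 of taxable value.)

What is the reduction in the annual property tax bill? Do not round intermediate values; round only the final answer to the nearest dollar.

Old assessed value = $676,000 × 0.23 = $155,480
New assessed value = $591,500 × 0.23 = $136,045
Combined rate = 0.00569 + 0.00228 + 0.0017 = 0.00967
Old tax = $155,480 × 0.00967 = $1,503.4916
New tax = $136,045 × 0.00967 = $1,315.55515
Reduction = $1,503.4916 − $1,315.55515 = $187.93645

$188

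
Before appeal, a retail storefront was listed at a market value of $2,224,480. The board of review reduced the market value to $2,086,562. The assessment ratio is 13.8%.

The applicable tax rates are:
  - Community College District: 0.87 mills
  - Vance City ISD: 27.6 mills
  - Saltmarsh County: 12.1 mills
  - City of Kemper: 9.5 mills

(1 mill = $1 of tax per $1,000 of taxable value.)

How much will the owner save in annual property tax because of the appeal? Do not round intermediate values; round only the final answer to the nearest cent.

$952.97

Old assessed value = $2,224,480 × 0.138 = $306,978.24
New assessed value = $2,086,562 × 0.138 = $287,945.556
Combined rate = 0.00087 + 0.0276 + 0.0121 + 0.0095 = 0.05007
Old tax = $306,978.24 × 0.05007 = $15,370.4004768
New tax = $287,945.556 × 0.05007 = $14,417.43398892
Reduction = $15,370.4004768 − $14,417.43398892 = $952.96648788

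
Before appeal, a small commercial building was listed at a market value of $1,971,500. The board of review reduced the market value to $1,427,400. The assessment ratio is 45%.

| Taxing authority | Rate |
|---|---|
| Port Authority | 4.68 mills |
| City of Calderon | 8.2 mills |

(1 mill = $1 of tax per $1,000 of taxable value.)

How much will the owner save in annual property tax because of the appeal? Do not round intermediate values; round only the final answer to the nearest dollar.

Old assessed value = $1,971,500 × 0.45 = $887,175
New assessed value = $1,427,400 × 0.45 = $642,330
Combined rate = 0.00468 + 0.0082 = 0.01288
Old tax = $887,175 × 0.01288 = $11,426.814
New tax = $642,330 × 0.01288 = $8,273.2104
Reduction = $11,426.814 − $8,273.2104 = $3,153.6036

$3,154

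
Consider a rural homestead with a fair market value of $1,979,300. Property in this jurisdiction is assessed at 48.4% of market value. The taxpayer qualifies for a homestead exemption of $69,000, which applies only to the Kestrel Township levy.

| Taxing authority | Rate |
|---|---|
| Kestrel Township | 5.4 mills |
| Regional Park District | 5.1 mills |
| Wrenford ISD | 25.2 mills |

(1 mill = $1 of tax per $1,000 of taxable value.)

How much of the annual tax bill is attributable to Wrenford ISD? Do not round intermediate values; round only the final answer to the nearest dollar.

$24,141

Assessed value = $1,979,300 × 0.484 = $957,981.2
Wrenford ISD taxable value = $957,981.2 (exemption does not apply)
Wrenford ISD levy = $957,981.2 × 0.0252 = $24,141.12624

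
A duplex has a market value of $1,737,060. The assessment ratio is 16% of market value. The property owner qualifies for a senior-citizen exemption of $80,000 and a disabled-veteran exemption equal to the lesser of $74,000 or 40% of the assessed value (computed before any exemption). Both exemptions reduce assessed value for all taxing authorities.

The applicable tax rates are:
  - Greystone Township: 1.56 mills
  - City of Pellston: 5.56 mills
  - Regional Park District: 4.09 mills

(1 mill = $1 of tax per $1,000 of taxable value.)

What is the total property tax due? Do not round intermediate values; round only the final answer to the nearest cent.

$1,389.25

Assessed value = $1,737,060 × 0.16 = $277,929.6
Disabled-veteran exemption = min($74,000, 40% × $277,929.6) = min($74,000, $111,171.84) = $74,000 (dollar cap binds)
Taxable value = $277,929.6 − $80,000 − $74,000 = $123,929.6
Greystone Township: $123,929.6 × 0.00156 = $193.330176
City of Pellston: $123,929.6 × 0.00556 = $689.048576
Regional Park District: $123,929.6 × 0.00409 = $506.872064
Total = $1,389.250816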